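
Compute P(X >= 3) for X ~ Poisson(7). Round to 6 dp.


P(X>=3) = 1 - P(X<=2) = 1 - (e^(-7)*7^0/0! + e^(-7)*7^1/1! + e^(-7)*7^2/2!)
≈ 1 - (0.0009118820 + 0.0063831738 + 0.0223411082)
= 1 - 0.0296361640 = 0.9703638360
≈ 0.970364

0.970364


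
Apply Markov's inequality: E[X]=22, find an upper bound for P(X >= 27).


Markov: P(X >= a) <= E[X]/a
P(X >= 27) <= 22/27

22/27


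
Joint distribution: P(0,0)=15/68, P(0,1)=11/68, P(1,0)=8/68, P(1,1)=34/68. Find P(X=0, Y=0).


Read from table: P(X=0, Y=0) = 15/68

15/68


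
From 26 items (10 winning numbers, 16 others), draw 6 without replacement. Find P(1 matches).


P(X=1) = C(10,1)*C(16,5) / C(26,6)
= 10*4368 / 230230
= 43680/230230 = 48/253

48/253


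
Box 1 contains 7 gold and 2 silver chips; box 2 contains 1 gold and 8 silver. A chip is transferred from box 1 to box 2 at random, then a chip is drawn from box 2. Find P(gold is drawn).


P(transfer gold) = 7/9; P(transfer silver) = 2/9
If gold transferred: Urn II has 2 gold of 10, so P(gold|gold moved) = 1/5
If silver transferred: Urn II has 1 gold of 10, so P(gold|silver moved) = 1/10
By total probability: P(gold) = 7/9*1/5 + 2/9*1/10 = 8/45

8/45


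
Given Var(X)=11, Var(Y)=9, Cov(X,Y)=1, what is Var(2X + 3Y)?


Var(2X + 3Y) = 2^2*Var(X) + 3^2*Var(Y) + 2*2*3*Cov(X,Y)
= 4*11 + 9*9 + 12*1
= 44 + 81 + 12 = 137

137


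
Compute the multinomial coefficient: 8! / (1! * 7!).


8! = 40320
Denominator: 1!=1 * 7!=5040
Coefficient = 40320 / 5040 = 8

8


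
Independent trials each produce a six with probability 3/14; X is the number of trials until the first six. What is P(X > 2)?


P(X > 2) = P(first 2 trials all fail) = (1-p)^2 = (11/14)^2 = 121/196

121/196


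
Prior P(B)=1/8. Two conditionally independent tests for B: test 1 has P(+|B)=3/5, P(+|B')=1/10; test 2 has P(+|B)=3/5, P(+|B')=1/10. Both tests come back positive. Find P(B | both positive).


After test 1: P(+) = 3/5*1/8 + 1/10*7/8 = 13/80
P(B|+) = (3/40)/(13/80) = 6/13
After test 2 (use post1 as new prior): P(+) = 3/5*6/13 + 1/10*7/13 = 43/130
P(B|+,+) = (18/65)/(43/130) = 36/43

36/43


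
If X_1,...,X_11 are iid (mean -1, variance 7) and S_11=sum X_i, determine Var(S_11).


By independence, Var(S_n) = n*Var(X_1) = 11*7 = 77

77


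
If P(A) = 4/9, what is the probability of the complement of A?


P(A') = 1 - P(A) = 1 - 4/9 = 5/9

5/9


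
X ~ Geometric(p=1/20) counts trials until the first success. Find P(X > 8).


P(X > 8) = P(first 8 trials all fail) = (1-p)^8 = (19/20)^8 = 16983563041/25600000000

16983563041/25600000000


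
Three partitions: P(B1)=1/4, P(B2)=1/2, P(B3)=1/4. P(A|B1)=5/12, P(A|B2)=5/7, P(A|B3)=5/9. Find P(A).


P(A) = P(A|B1)P(B1) + P(A|B2)P(B2) + P(A|B3)P(B3)
= 5/12*1/4 + 5/7*1/2 + 5/9*1/4
= 5/48 + 5/14 + 5/36 = 605/1008

605/1008


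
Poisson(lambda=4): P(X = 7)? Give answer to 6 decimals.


P(X=7) = e^(-4) * 4^7 / 7!
≈ 0.01831563889 * 16384 / 5040
≈ 0.059540

0.059540


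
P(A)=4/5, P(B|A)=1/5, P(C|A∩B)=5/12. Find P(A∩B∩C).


P(A∩B∩C) = P(A) * P(B|A) * P(C|A∩B)
= 4/5 * 1/5 * 5/12
= 4/25 * 5/12 = 1/15

1/15


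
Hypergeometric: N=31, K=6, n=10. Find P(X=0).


P(X=0) = C(6,0)*C(25,10) / C(31,10)
= 1*3268760 / 44352165
= 3268760/44352165 = 2584/35061

2584/35061


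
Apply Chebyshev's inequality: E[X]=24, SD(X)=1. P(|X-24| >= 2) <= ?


k = 2/1 = 2
Chebyshev: P(|X-mu| >= k*sigma) <= 1/k^2 = 1/2^2 = 1/4

1/4


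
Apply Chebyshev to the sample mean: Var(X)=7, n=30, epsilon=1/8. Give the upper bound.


Var(Xbar) = Var(X)/n = 7/30
Chebyshev: P(|Xbar-mu| >= 1/8) <= Var(Xbar)/(1/8)^2 = (7/30)/(1/64) = 224/15
Bound exceeds 1, so trivial bound: 1

1


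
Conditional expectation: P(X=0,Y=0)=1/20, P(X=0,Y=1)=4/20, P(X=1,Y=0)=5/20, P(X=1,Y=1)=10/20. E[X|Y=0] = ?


P(Y=0) = 6/20
E[X|Y=0] = (0*1 + 1*5)/6 = 5/6

5/6


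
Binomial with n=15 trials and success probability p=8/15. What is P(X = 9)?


P(X=9) = C(15,9) * p^9 * (1-p)^6
= 5005 * 134217728/38443359375 * 117649/11390625
= 15806372062953472/87578778076171875

15806372062953472/87578778076171875


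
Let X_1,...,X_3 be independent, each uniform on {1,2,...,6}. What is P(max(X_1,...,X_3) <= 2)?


P(max <= 2) = P(all X_i <= 2) = (P(X_1 <= 2))^3
= (2/6)^3 = (1/3)^3 = 1/27

1/27


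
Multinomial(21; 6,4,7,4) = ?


21! = 51090942171709440000
Denominator: 6!=720 * 4!=24 * 7!=5040 * 4!=24
Coefficient = 51090942171709440000 / 2090188800 = 24443218800

24443218800


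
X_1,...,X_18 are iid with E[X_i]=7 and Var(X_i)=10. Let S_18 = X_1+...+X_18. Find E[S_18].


E[S_n] = n*E[X_1] = 18*7 = 126

126


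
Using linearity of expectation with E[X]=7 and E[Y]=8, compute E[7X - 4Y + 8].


E[7X - 4Y + 8] = 7*E[X] - 4*E[Y] + 8
= (7)*(7) + (-4)*(8) + (8)
= 49 - 32 + 8 = 25

25


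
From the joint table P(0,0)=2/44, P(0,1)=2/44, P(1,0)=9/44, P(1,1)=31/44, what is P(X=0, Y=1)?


Read from table: P(X=0, Y=1) = 2/44 = 1/22

1/22


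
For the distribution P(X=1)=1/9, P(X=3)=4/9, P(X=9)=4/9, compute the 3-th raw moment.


E[X^3] = sum(x^3 * P(x))
= 1*1/9 + 27*4/9 + 729*4/9
= 3025/9

3025/9


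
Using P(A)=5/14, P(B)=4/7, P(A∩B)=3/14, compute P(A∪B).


P(A∪B) = P(A) + P(B) - P(A∩B)
= 5/14 + 4/7 - 3/14 = 5/7

5/7


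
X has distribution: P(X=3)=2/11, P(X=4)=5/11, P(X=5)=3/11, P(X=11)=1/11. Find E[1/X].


E[1/X] = sum(g(x)*P(x))
= 1/3*2/11 + 1/4*5/11 + 1/5*3/11 + 1/11*1/11
= 1721/7260

1721/7260


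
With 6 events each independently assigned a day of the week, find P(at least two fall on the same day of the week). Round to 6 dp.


P(all different) = prod((7-i)/7 for i=0..5) = 0.042839
P(at least one match) = 1 - 0.042839 = 0.957161

0.957161


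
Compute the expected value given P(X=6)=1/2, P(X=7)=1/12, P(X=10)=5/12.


E[X] = sum(x * P(x))
= 6*1/2 + 7*1/12 + 10*5/12
= 31/4

31/4


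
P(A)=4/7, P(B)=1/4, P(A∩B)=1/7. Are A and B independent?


P(A)*P(B) = 4/7*1/4 = 1/7
P(A∩B) = 1/7, which equals P(A)P(B), so independent

Yes, A and B are independent


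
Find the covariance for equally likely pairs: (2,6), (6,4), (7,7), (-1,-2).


E[X]=7/2, E[Y]=15/4, E[XY]=87/4
Cov(X,Y) = E[XY] - E[X]E[Y] = 87/4 - 7/2*15/4 = 69/8

69/8


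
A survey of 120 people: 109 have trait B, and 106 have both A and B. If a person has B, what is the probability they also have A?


P(A|B) = P(A∩B)/P(B) = (106/120)/(109/120) = 106/109

106/109


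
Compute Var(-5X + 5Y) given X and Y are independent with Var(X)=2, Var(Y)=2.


Independence => Cov(X,Y)=0
Var(-5X + 5Y) = (-5)^2*Var(X) + 5^2*Var(Y)
= 25*2 + 25*2 = 100

100


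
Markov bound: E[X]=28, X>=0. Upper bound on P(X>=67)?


Markov: P(X >= a) <= E[X]/a
P(X >= 67) <= 28/67

28/67


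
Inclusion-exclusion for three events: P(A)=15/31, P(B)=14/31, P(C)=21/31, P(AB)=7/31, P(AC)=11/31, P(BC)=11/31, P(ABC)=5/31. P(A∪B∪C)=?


P(A∪B∪C) = P(A)+P(B)+P(C) - P(AB)-P(AC)-P(BC) + P(ABC)
= 15/31+14/31+21/31 - 7/31-11/31-11/31 + 5/31
= 26/31

26/31


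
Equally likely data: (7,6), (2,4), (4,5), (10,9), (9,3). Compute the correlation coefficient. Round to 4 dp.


Cov(X,Y) = 2.8400, Var(X) = 9.0400, Var(Y) = 4.2400
rho = Cov/(sqrt(VarX)*sqrt(VarY)) = 0.4587

0.4587


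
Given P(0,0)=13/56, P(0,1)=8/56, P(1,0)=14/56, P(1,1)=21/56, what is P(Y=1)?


P(Y=1) = P(0,1)+P(1,1) = 8/56 + 21/56 = 29/56

29/56


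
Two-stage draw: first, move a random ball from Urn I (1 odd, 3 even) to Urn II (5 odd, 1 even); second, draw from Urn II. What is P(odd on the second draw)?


P(transfer odd) = 1/4; P(transfer even) = 3/4
If odd transferred: Urn II has 6 odd of 7, so P(odd|odd moved) = 6/7
If even transferred: Urn II has 5 odd of 7, so P(odd|even moved) = 5/7
By total probability: P(odd) = 1/4*6/7 + 3/4*5/7 = 3/4

3/4


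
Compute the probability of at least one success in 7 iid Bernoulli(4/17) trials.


P(at least one) = 1 - P(none)
P(none) = (1 - 4/17)^7 = (13/17)^7 = 62748517/410338673
P(at least one) = 1 - 62748517/410338673 = 347590156/410338673

347590156/410338673


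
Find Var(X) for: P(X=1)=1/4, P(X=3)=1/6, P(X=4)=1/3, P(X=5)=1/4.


E[X] = 10/3, E[X^2] = 40/3
Var(X) = E[X^2] - (E[X])^2 = 40/3 - (10/3)^2 = 20/9

20/9


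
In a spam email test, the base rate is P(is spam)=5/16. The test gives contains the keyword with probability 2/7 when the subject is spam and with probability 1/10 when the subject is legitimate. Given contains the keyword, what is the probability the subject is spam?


P(A) = P(A|B)P(B) + P(A|B')P(B') = 2/7*5/16 + 1/10*11/16 = 177/1120
P(B|A) = P(A|B)P(B)/P(A) = (5/56)/(177/1120) = 100/177

100/177


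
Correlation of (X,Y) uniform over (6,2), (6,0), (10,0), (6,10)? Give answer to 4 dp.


Cov(X,Y) = -3.0000, Var(X) = 3.0000, Var(Y) = 17.0000
rho = Cov/(sqrt(VarX)*sqrt(VarY)) = -0.4201

-0.4201


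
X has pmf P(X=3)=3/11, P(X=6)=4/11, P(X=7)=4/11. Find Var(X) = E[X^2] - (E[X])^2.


E[X] = 61/11, E[X^2] = 367/11
Var(X) = E[X^2] - (E[X])^2 = 367/11 - (61/11)^2 = 316/121

316/121


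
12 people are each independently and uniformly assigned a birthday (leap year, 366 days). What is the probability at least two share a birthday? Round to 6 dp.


P(all different) = prod((366-i)/366 for i=0..11) = 0.833396
P(at least one match) = 1 - 0.833396 = 0.166604

0.166604


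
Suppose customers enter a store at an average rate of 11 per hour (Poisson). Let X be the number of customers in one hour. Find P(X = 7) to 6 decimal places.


P(X=7) = e^(-11) * 11^7 / 7!
≈ 0.00001670170079 * 19487171 / 5040
≈ 0.064577

0.064577


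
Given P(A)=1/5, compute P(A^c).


P(A') = 1 - P(A) = 1 - 1/5 = 4/5

4/5


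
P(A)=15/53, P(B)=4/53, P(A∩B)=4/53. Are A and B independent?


P(A)*P(B) = 15/53*4/53 = 60/2809
P(A∩B) = 4/53 != 60/2809, so not independent

No, A and B are not independent


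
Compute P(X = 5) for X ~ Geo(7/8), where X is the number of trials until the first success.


P(X=5) = (1-p)^4 * p = (1/8)^4 * 7/8
= 1/4096 * 7/8 = 7/32768

7/32768


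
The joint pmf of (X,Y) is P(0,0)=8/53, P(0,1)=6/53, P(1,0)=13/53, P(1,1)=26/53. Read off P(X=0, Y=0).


Read from table: P(X=0, Y=0) = 8/53

8/53


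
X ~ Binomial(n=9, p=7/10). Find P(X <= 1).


P(X<=1) = P(X=0) + P(X=1)
= 19683/1000000000 + 413343/1000000000
= 216513/500000000

216513/500000000


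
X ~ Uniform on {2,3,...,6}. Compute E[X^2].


E[X^2] = (1/5) * sum(x^2 for x=2..6)
= 90/5 = 18

18


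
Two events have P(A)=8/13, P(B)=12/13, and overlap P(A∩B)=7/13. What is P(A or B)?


P(A∪B) = P(A) + P(B) - P(A∩B)
= 8/13 + 12/13 - 7/13 = 1

1


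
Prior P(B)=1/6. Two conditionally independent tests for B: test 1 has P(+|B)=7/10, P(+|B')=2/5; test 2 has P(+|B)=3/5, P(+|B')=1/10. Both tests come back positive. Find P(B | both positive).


After test 1: P(+) = 7/10*1/6 + 2/5*5/6 = 9/20
P(B|+) = (7/60)/(9/20) = 7/27
After test 2 (use post1 as new prior): P(+) = 3/5*7/27 + 1/10*20/27 = 31/135
P(B|+,+) = (7/45)/(31/135) = 21/31

21/31


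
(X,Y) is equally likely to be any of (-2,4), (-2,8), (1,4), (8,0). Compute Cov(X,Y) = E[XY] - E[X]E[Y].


E[X]=5/4, E[Y]=4, E[XY]=-5
Cov(X,Y) = E[XY] - E[X]E[Y] = -5 - 5/4*4 = -10

-10


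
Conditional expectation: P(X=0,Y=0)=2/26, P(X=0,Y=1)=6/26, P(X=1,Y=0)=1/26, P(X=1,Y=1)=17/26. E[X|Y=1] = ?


P(Y=1) = 23/26
E[X|Y=1] = (0*6 + 1*17)/23 = 17/23

17/23


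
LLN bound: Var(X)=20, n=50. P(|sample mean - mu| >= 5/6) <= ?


Var(Xbar) = Var(X)/n = 20/50
Chebyshev: P(|Xbar-mu| >= 5/6) <= Var(Xbar)/(5/6)^2 = (2/5)/(25/36) = 72/125

72/125


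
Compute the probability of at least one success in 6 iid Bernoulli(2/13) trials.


P(at least one) = 1 - P(none)
P(none) = (1 - 2/13)^6 = (11/13)^6 = 1771561/4826809
P(at least one) = 1 - 1771561/4826809 = 3055248/4826809

3055248/4826809


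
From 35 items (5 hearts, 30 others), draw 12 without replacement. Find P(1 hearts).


P(X=1) = C(5,1)*C(30,11) / C(35,12)
= 5*54627300 / 834451800
= 273136500/834451800 = 345/1054

345/1054


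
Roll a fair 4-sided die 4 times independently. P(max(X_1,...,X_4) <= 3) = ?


P(max <= 3) = P(all X_i <= 3) = (P(X_1 <= 3))^4
= (3/4)^4 = 81/256

81/256


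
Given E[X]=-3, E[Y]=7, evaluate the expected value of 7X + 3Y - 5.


E[7X + 3Y - 5] = 7*E[X] + 3*E[Y] - 5
= (7)*(-3) + (3)*(7) + (-5)
= -21 + 21 - 5 = -5

-5


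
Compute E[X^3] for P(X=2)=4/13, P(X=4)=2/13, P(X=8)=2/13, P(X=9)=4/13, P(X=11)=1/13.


E[X^3] = sum(g(x)*P(x))
= 8*4/13 + 64*2/13 + 512*2/13 + 729*4/13 + 1331*1/13
= 5431/13

5431/13


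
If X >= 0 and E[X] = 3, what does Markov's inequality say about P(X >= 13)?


Markov: P(X >= a) <= E[X]/a
P(X >= 13) <= 3/13

3/13


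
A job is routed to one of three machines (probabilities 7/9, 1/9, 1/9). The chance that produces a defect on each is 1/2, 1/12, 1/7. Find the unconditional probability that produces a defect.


P(A) = P(A|B1)P(B1) + P(A|B2)P(B2) + P(A|B3)P(B3)
= 1/2*7/9 + 1/12*1/9 + 1/7*1/9
= 7/18 + 1/108 + 1/63 = 313/756

313/756


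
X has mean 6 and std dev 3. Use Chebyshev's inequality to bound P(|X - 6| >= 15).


k = 15/3 = 5
Chebyshev: P(|X-mu| >= k*sigma) <= 1/k^2 = 1/5^2 = 1/25

1/25


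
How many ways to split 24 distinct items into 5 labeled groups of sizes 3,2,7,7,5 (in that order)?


24! = 620448401733239439360000
Denominator: 3!=6 * 2!=2 * 7!=5040 * 7!=5040 * 5!=120
Coefficient = 620448401733239439360000 / 36578304000 = 16962197091840

16962197091840


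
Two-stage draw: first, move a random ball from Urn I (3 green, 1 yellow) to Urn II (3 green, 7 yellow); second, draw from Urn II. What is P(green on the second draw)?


P(transfer green) = 3/4; P(transfer yellow) = 1/4
If green transferred: Urn II has 4 green of 11, so P(green|green moved) = 4/11
If yellow transferred: Urn II has 3 green of 11, so P(green|yellow moved) = 3/11
By total probability: P(green) = 3/4*4/11 + 1/4*3/11 = 15/44

15/44


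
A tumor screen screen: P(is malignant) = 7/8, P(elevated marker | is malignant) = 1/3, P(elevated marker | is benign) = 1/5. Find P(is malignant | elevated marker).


P(A) = P(A|B)P(B) + P(A|B')P(B') = 1/3*7/8 + 1/5*1/8 = 19/60
P(B|A) = P(A|B)P(B)/P(A) = (7/24)/(19/60) = 35/38

35/38


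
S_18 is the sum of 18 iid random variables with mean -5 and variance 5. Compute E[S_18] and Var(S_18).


E[S_n] = n*mu = 18*-5 = -90
Var(S_n) = n*sigma^2 = 18*5 = 90

E[S_18]=-90, Var(S_18)=90


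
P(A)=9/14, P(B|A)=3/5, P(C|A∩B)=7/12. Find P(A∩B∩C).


P(A∩B∩C) = P(A) * P(B|A) * P(C|A∩B)
= 9/14 * 3/5 * 7/12
= 27/70 * 7/12 = 9/40

9/40


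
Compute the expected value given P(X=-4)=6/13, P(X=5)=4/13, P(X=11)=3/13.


E[X] = sum(x * P(x))
= -4*6/13 + 5*4/13 + 11*3/13
= 29/13

29/13


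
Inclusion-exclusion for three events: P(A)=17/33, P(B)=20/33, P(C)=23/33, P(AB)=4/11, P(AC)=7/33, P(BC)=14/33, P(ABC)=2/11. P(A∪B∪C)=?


P(A∪B∪C) = P(A)+P(B)+P(C) - P(AB)-P(AC)-P(BC) + P(ABC)
= 17/33+20/33+23/33 - 4/11-7/33-14/33 + 2/11
= 1

1


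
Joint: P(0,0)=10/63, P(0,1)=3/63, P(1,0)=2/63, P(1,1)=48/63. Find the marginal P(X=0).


P(X=0) = P(0,0)+P(0,1) = 10/63 + 3/63 = 13/63

13/63


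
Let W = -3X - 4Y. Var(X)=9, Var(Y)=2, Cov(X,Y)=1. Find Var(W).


Var(-3X - 4Y) = (-3)^2*Var(X) + (-4)^2*Var(Y) + 2*(-3)*(-4)*Cov(X,Y)
= 9*9 + 16*2 + 24*1
= 81 + 32 + 24 = 137

137


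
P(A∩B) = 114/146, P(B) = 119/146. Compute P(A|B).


P(A|B) = P(A∩B)/P(B) = (114/146)/(119/146) = 114/119

114/119


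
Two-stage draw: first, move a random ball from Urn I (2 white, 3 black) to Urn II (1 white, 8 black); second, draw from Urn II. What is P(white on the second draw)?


P(transfer white) = 2/5; P(transfer black) = 3/5
If white transferred: Urn II has 2 white of 10, so P(white|white moved) = 1/5
If black transferred: Urn II has 1 white of 10, so P(white|black moved) = 1/10
By total probability: P(white) = 2/5*1/5 + 3/5*1/10 = 7/50

7/50


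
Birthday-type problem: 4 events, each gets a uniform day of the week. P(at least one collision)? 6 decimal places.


P(all different) = prod((7-i)/7 for i=0..3) = 0.349854
P(at least one match) = 1 - 0.349854 = 0.650146

0.650146


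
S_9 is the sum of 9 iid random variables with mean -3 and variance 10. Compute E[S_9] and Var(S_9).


E[S_n] = n*mu = 9*-3 = -27
Var(S_n) = n*sigma^2 = 9*10 = 90

E[S_9]=-27, Var(S_9)=90


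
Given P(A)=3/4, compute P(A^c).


P(A') = 1 - P(A) = 1 - 3/4 = 1/4

1/4


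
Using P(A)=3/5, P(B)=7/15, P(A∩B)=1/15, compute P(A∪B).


P(A∪B) = P(A) + P(B) - P(A∩B)
= 3/5 + 7/15 - 1/15 = 1

1


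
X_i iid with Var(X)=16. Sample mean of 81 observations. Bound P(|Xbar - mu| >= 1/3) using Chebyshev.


Var(Xbar) = Var(X)/n = 16/81
Chebyshev: P(|Xbar-mu| >= 1/3) <= Var(Xbar)/(1/3)^2 = (16/81)/(1/9) = 16/9
Bound exceeds 1, so trivial bound: 1

1


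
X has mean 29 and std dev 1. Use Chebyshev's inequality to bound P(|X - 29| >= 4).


k = 4/1 = 4
Chebyshev: P(|X-mu| >= k*sigma) <= 1/k^2 = 1/4^2 = 1/16

1/16


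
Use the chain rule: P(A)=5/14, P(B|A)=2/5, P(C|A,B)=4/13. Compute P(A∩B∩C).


P(A∩B∩C) = P(A) * P(B|A) * P(C|A∩B)
= 5/14 * 2/5 * 4/13
= 1/7 * 4/13 = 4/91

4/91


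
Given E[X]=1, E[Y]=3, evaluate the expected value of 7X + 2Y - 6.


E[7X + 2Y - 6] = 7*E[X] + 2*E[Y] - 6
= (7)*(1) + (2)*(3) + (-6)
= 7 + 6 - 6 = 7

7


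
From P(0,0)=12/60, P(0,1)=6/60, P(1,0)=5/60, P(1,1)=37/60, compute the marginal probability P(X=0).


P(X=0) = P(0,0)+P(0,1) = 12/60 + 6/60 = 18/60 = 3/10

3/10


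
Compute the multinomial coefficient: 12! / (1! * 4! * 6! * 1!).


12! = 479001600
Denominator: 1!=1 * 4!=24 * 6!=720 * 1!=1
Coefficient = 479001600 / 17280 = 27720

27720


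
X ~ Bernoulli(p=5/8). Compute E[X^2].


For Bernoulli: X in {0,1}
E[X^2] = 0^2*(1-5/8) + 1^2*5/8 = 5/8

5/8


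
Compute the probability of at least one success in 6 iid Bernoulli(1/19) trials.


P(at least one) = 1 - P(none)
P(none) = (1 - 1/19)^6 = (18/19)^6 = 34012224/47045881
P(at least one) = 1 - 34012224/47045881 = 13033657/47045881

13033657/47045881


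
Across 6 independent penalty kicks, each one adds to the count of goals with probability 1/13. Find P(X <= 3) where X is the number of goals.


P(X<=3) = P(X=0) + P(X=1) + P(X=2) + P(X=3)
= 2985984/4826809 + 1492992/4826809 + 311040/4826809 + 34560/4826809
= 4824576/4826809

4824576/4826809


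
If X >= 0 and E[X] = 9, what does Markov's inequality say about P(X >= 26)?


Markov: P(X >= a) <= E[X]/a
P(X >= 26) <= 9/26

9/26


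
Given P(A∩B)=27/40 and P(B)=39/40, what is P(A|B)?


P(A|B) = P(A∩B)/P(B) = (27/40)/(39/40) = 27/39 = 9/13

9/13


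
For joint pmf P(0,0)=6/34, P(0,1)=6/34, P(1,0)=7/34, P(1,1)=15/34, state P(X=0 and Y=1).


Read from table: P(X=0, Y=1) = 6/34 = 3/17

3/17


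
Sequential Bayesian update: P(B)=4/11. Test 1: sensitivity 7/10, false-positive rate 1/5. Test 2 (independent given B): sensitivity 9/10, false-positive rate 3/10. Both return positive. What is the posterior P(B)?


After test 1: P(+) = 7/10*4/11 + 1/5*7/11 = 21/55
P(B|+) = (14/55)/(21/55) = 2/3
After test 2 (use post1 as new prior): P(+) = 9/10*2/3 + 3/10*1/3 = 7/10
P(B|+,+) = (3/5)/(7/10) = 6/7

6/7


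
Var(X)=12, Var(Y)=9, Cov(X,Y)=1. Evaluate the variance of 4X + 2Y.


Var(4X + 2Y) = 4^2*Var(X) + 2^2*Var(Y) + 2*4*2*Cov(X,Y)
= 16*12 + 4*9 + 16*1
= 192 + 36 + 16 = 244

244


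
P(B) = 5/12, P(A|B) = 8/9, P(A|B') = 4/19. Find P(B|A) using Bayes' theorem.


P(A) = P(A|B)P(B) + P(A|B')P(B') = 8/9*5/12 + 4/19*7/12 = 253/513
P(B|A) = P(A|B)P(B)/P(A) = (10/27)/(253/513) = 190/253

190/253


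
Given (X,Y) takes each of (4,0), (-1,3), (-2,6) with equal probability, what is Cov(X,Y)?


E[X]=1/3, E[Y]=3, E[XY]=-5
Cov(X,Y) = E[XY] - E[X]E[Y] = -5 - 1/3*3 = -6

-6


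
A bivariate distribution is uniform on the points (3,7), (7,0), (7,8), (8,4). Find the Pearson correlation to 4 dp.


Cov(X,Y) = -2.4375, Var(X) = 3.6875, Var(Y) = 9.6875
rho = Cov/(sqrt(VarX)*sqrt(VarY)) = -0.4078

-0.4078


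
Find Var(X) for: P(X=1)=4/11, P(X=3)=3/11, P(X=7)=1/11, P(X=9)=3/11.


E[X] = 47/11, E[X^2] = 323/11
Var(X) = E[X^2] - (E[X])^2 = 323/11 - (47/11)^2 = 1344/121

1344/121


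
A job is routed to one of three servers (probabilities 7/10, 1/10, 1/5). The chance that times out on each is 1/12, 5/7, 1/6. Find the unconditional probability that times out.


P(A) = P(A|B1)P(B1) + P(A|B2)P(B2) + P(A|B3)P(B3)
= 1/12*7/10 + 5/7*1/10 + 1/6*1/5
= 7/120 + 1/14 + 1/30 = 137/840

137/840


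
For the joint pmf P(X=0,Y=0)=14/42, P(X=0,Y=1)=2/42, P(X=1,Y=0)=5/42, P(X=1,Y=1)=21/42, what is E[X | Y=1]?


P(Y=1) = 23/42
E[X|Y=1] = (0*2 + 1*21)/23 = 21/23

21/23


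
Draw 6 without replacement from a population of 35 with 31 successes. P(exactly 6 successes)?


P(X=6) = C(31,6)*C(4,0) / C(35,6)
= 736281*1 / 1623160
= 736281/1623160 = 3393/7480

3393/7480


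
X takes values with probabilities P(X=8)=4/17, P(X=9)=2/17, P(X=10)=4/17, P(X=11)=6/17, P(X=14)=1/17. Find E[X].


E[X] = sum(x * P(x))
= 8*4/17 + 9*2/17 + 10*4/17 + 11*6/17 + 14*1/17
= 10

10


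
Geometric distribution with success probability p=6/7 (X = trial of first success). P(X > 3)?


P(X > 3) = P(first 3 trials all fail) = (1-p)^3 = (1/7)^3 = 1/343

1/343


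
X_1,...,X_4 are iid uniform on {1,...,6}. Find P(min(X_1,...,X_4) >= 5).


P(min >= 5) = P(all X_i >= 5) = (P(X_1 >= 5))^4
= (2/6)^4 = (1/3)^4 = 1/81

1/81


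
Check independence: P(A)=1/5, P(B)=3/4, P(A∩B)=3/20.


P(A)*P(B) = 1/5*3/4 = 3/20
P(A∩B) = 3/20, which equals P(A)P(B), so independent

Yes, A and B are independent


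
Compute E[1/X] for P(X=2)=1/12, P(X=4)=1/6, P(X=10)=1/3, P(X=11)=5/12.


E[1/X] = sum(g(x)*P(x))
= 1/2*1/12 + 1/4*1/6 + 1/10*1/3 + 1/11*5/12
= 17/110

17/110


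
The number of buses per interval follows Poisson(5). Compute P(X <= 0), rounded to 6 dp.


P(X<=0) = e^(-5)*5^0/0!
≈ 0.0067379470
≈ 0.006738

0.006738


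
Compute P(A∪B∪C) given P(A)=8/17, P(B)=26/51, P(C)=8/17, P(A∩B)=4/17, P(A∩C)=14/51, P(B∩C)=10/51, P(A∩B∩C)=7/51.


P(A∪B∪C) = P(A)+P(B)+P(C) - P(AB)-P(AC)-P(BC) + P(ABC)
= 8/17+26/51+8/17 - 4/17-14/51-10/51 + 7/51
= 15/17

15/17


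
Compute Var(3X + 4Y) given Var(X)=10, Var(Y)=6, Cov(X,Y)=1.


Var(3X + 4Y) = 3^2*Var(X) + 4^2*Var(Y) + 2*3*4*Cov(X,Y)
= 9*10 + 16*6 + 24*1
= 90 + 96 + 24 = 210

210


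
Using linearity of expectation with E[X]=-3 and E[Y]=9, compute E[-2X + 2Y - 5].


E[-2X + 2Y - 5] = -2*E[X] + 2*E[Y] - 5
= (-2)*(-3) + (2)*(9) + (-5)
= 6 + 18 - 5 = 19

19


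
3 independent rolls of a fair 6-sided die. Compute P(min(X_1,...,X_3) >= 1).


P(min >= 1) = P(all X_i >= 1) = (P(X_1 >= 1))^3
= (6/6)^3 = 1^3 = 1

1


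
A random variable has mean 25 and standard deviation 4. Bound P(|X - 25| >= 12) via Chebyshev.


k = 12/4 = 3
Chebyshev: P(|X-mu| >= k*sigma) <= 1/k^2 = 1/3^2 = 1/9

1/9


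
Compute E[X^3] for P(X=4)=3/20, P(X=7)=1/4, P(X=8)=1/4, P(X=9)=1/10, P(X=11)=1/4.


E[X^3] = sum(g(x)*P(x))
= 64*3/20 + 343*1/4 + 512*1/4 + 729*1/10 + 1331*1/4
= 629

629


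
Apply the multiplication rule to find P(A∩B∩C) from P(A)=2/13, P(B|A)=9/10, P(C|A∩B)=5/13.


P(A∩B∩C) = P(A) * P(B|A) * P(C|A∩B)
= 2/13 * 9/10 * 5/13
= 9/65 * 5/13 = 9/169

9/169


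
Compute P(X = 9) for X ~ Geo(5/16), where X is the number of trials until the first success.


P(X=9) = (1-p)^8 * p = (11/16)^8 * 5/16
= 214358881/4294967296 * 5/16 = 1071794405/68719476736

1071794405/68719476736


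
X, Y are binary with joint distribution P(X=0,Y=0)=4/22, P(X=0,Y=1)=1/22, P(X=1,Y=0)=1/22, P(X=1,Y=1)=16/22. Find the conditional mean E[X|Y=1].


P(Y=1) = 17/22
E[X|Y=1] = (0*1 + 1*16)/17 = 16/17

16/17


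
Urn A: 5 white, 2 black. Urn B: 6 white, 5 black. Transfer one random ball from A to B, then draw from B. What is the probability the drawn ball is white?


P(transfer white) = 5/7; P(transfer black) = 2/7
If white transferred: Urn II has 7 white of 12, so P(white|white moved) = 7/12
If black transferred: Urn II has 6 white of 12, so P(white|black moved) = 1/2
By total probability: P(white) = 5/7*7/12 + 2/7*1/2 = 47/84

47/84


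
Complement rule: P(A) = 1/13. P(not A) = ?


P(A') = 1 - P(A) = 1 - 1/13 = 12/13

12/13


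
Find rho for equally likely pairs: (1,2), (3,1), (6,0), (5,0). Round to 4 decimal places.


Cov(X,Y) = -1.5625, Var(X) = 3.6875, Var(Y) = 0.6875
rho = Cov/(sqrt(VarX)*sqrt(VarY)) = -0.9813

-0.9813


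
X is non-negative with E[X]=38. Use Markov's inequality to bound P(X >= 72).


Markov: P(X >= a) <= E[X]/a
P(X >= 72) <= 38/72 = 19/36

19/36


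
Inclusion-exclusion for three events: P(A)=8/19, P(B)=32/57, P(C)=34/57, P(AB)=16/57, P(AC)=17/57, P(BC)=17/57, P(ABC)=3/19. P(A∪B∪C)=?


P(A∪B∪C) = P(A)+P(B)+P(C) - P(AB)-P(AC)-P(BC) + P(ABC)
= 8/19+32/57+34/57 - 16/57-17/57-17/57 + 3/19
= 49/57

49/57


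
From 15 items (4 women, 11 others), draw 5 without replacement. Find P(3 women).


P(X=3) = C(4,3)*C(11,2) / C(15,5)
= 4*55 / 3003
= 220/3003 = 20/273

20/273


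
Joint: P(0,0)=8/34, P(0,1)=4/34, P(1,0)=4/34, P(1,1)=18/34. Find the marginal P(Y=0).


P(Y=0) = P(0,0)+P(1,0) = 8/34 + 4/34 = 12/34 = 6/17

6/17


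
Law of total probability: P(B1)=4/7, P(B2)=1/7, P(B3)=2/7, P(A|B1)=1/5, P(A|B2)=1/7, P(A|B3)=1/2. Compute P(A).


P(A) = P(A|B1)P(B1) + P(A|B2)P(B2) + P(A|B3)P(B3)
= 1/5*4/7 + 1/7*1/7 + 1/2*2/7
= 4/35 + 1/49 + 1/7 = 68/245

68/245


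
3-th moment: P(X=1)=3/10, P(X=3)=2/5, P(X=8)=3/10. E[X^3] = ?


E[X^3] = sum(x^3 * P(x))
= 1*3/10 + 27*2/5 + 512*3/10
= 1647/10

1647/10


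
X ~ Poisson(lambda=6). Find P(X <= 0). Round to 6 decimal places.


P(X<=0) = e^(-6)*6^0/0!
≈ 0.0024787522
≈ 0.002479

0.002479


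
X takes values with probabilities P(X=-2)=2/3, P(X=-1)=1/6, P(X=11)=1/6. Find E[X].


E[X] = sum(x * P(x))
= -2*2/3 - 1*1/6 + 11*1/6
= 1/3

1/3


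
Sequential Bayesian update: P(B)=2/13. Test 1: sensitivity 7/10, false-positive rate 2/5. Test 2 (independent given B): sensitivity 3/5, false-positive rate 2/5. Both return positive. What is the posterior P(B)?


After test 1: P(+) = 7/10*2/13 + 2/5*11/13 = 29/65
P(B|+) = (7/65)/(29/65) = 7/29
After test 2 (use post1 as new prior): P(+) = 3/5*7/29 + 2/5*22/29 = 13/29
P(B|+,+) = (21/145)/(13/29) = 21/65

21/65


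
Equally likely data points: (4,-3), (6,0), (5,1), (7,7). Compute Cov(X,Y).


E[X]=11/2, E[Y]=5/4, E[XY]=21/2
Cov(X,Y) = E[XY] - E[X]E[Y] = 21/2 - 11/2*5/4 = 29/8

29/8


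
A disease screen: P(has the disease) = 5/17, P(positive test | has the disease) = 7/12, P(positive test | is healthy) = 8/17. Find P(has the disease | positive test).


P(A) = P(A|B)P(B) + P(A|B')P(B') = 7/12*5/17 + 8/17*12/17 = 1747/3468
P(B|A) = P(A|B)P(B)/P(A) = (35/204)/(1747/3468) = 595/1747

595/1747


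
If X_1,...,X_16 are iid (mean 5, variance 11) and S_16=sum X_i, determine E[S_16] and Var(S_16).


E[S_n] = n*mu = 16*5 = 80
Var(S_n) = n*sigma^2 = 16*11 = 176

E[S_16]=80, Var(S_16)=176


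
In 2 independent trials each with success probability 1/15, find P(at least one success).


P(at least one) = 1 - P(none)
P(none) = (1 - 1/15)^2 = (14/15)^2 = 196/225
P(at least one) = 1 - 196/225 = 29/225

29/225


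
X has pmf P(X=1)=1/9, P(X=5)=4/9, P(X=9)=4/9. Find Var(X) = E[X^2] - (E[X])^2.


E[X] = 19/3, E[X^2] = 425/9
Var(X) = E[X^2] - (E[X])^2 = 425/9 - (19/3)^2 = 64/9

64/9


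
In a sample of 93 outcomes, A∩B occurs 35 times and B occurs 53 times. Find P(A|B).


P(A|B) = P(A∩B)/P(B) = (35/93)/(53/93) = 35/53

35/53


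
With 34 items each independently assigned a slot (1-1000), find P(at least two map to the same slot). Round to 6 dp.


P(all different) = prod((1000-i)/1000 for i=0..33) = 0.567014
P(at least one match) = 1 - 0.567014 = 0.432986

0.432986


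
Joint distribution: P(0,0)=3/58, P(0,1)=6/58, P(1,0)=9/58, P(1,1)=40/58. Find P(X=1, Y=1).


Read from table: P(X=1, Y=1) = 40/58 = 20/29

20/29


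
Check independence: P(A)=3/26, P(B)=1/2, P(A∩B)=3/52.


P(A)*P(B) = 3/26*1/2 = 3/52
P(A∩B) = 3/52, which equals P(A)P(B), so independent

Yes, A and B are independent


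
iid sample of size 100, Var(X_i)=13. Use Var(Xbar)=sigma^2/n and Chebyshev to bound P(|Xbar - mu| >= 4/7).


Var(Xbar) = Var(X)/n = 13/100
Chebyshev: P(|Xbar-mu| >= 4/7) <= Var(Xbar)/(4/7)^2 = (13/100)/(16/49) = 637/1600

637/1600


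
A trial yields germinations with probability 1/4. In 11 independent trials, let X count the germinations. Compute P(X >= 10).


P(X>=10) = P(X=10) + P(X=11)
= 33/4194304 + 1/4194304
= 17/2097152

17/2097152


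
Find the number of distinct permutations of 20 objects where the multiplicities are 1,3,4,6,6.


20! = 2432902008176640000
Denominator: 1!=1 * 3!=6 * 4!=24 * 6!=720 * 6!=720
Coefficient = 2432902008176640000 / 74649600 = 32590958400

32590958400


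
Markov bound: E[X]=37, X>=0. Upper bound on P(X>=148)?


Markov: P(X >= a) <= E[X]/a
P(X >= 148) <= 37/148 = 1/4

1/4


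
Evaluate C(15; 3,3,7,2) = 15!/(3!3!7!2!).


15! = 1307674368000
Denominator: 3!=6 * 3!=6 * 7!=5040 * 2!=2
Coefficient = 1307674368000 / 362880 = 3603600

3603600


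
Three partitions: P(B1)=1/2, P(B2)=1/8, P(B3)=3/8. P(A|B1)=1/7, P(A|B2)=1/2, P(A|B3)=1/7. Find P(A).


P(A) = P(A|B1)P(B1) + P(A|B2)P(B2) + P(A|B3)P(B3)
= 1/7*1/2 + 1/2*1/8 + 1/7*3/8
= 1/14 + 1/16 + 3/56 = 3/16

3/16


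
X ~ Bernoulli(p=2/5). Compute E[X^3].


For Bernoulli: X in {0,1}
E[X^3] = 0^3*(1-2/5) + 1^3*2/5 = 2/5

2/5


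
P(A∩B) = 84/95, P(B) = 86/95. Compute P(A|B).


P(A|B) = P(A∩B)/P(B) = (84/95)/(86/95) = 84/86 = 42/43

42/43


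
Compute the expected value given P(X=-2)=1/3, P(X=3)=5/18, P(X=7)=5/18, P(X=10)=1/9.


E[X] = sum(x * P(x))
= -2*1/3 + 3*5/18 + 7*5/18 + 10*1/9
= 29/9

29/9


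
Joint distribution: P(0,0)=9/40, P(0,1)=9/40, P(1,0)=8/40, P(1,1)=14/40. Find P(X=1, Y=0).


Read from table: P(X=1, Y=0) = 8/40 = 1/5

1/5


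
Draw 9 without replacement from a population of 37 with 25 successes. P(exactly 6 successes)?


P(X=6) = C(25,6)*C(12,3) / C(37,9)
= 177100*220 / 124403620
= 38962000/124403620 = 177100/565471

177100/565471


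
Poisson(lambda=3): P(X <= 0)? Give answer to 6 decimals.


P(X<=0) = e^(-3)*3^0/0!
≈ 0.0497870684
≈ 0.049787

0.049787


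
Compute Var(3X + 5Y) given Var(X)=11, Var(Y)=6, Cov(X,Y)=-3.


Var(3X + 5Y) = 3^2*Var(X) + 5^2*Var(Y) + 2*3*5*Cov(X,Y)
= 9*11 + 25*6 + 30*(-3)
= 99 + 150 - 90 = 159

159


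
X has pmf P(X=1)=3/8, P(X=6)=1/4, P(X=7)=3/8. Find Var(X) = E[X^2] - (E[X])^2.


E[X] = 9/2, E[X^2] = 111/4
Var(X) = E[X^2] - (E[X])^2 = 111/4 - (9/2)^2 = 15/2

15/2


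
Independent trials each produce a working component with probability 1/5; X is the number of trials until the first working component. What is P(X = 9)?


P(X=9) = (1-p)^8 * p = (4/5)^8 * 1/5
= 65536/390625 * 1/5 = 65536/1953125

65536/1953125


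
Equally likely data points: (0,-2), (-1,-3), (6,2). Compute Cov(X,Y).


E[X]=5/3, E[Y]=-1, E[XY]=5
Cov(X,Y) = E[XY] - E[X]E[Y] = 5 - 5/3*-1 = 20/3

20/3


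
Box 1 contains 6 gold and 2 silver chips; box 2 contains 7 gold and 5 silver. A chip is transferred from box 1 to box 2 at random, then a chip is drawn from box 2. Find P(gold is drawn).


P(transfer gold) = 6/8 = 3/4; P(transfer silver) = 1/4
If gold transferred: Urn II has 8 gold of 13, so P(gold|gold moved) = 8/13
If silver transferred: Urn II has 7 gold of 13, so P(gold|silver moved) = 7/13
By total probability: P(gold) = 3/4*8/13 + 1/4*7/13 = 31/52

31/52


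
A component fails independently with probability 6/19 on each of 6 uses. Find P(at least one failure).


P(at least one) = 1 - P(none)
P(none) = (1 - 6/19)^6 = (13/19)^6 = 4826809/47045881
P(at least one) = 1 - 4826809/47045881 = 42219072/47045881

42219072/47045881


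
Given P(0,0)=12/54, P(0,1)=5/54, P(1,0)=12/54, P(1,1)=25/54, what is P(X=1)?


P(X=1) = P(1,0)+P(1,1) = 12/54 + 25/54 = 37/54

37/54


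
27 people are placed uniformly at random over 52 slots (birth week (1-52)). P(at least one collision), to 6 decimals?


P(all different) = prod((52-i)/52 for i=0..26) = 0.000242
P(at least one match) = 1 - 0.000242 = 0.999758

0.999758


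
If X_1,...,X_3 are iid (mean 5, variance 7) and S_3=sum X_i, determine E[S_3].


E[S_n] = n*E[X_1] = 3*5 = 15

15


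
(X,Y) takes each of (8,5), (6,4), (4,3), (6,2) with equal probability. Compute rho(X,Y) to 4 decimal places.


Cov(X,Y) = 1.0000, Var(X) = 2.0000, Var(Y) = 1.2500
rho = Cov/(sqrt(VarX)*sqrt(VarY)) = 0.6325

0.6325


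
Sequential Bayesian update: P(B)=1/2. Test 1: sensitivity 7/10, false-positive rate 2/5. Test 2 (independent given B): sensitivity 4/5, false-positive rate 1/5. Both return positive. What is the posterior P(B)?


After test 1: P(+) = 7/10*1/2 + 2/5*1/2 = 11/20
P(B|+) = (7/20)/(11/20) = 7/11
After test 2 (use post1 as new prior): P(+) = 4/5*7/11 + 1/5*4/11 = 32/55
P(B|+,+) = (28/55)/(32/55) = 7/8

7/8


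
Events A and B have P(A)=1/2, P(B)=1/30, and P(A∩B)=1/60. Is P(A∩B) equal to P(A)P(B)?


P(A)*P(B) = 1/2*1/30 = 1/60
P(A∩B) = 1/60, which equals P(A)P(B), so independent

Yes, A and B are independent


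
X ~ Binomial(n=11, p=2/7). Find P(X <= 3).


P(X<=3) = P(X=0) + P(X=1) + P(X=2) + P(X=3)
= 48828125/1977326743 + 214843750/1977326743 + 429687500/1977326743 + 515625000/1977326743
= 1208984375/1977326743

1208984375/1977326743


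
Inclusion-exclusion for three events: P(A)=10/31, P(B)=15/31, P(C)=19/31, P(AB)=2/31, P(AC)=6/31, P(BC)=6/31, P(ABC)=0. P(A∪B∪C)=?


P(A∪B∪C) = P(A)+P(B)+P(C) - P(AB)-P(AC)-P(BC) + P(ABC)
= 10/31+15/31+19/31 - 2/31-6/31-6/31 + 0
= 30/31

30/31


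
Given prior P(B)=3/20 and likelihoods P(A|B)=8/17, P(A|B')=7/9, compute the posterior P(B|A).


P(A) = P(A|B)P(B) + P(A|B')P(B') = 8/17*3/20 + 7/9*17/20 = 2239/3060
P(B|A) = P(A|B)P(B)/P(A) = (6/85)/(2239/3060) = 216/2239

216/2239


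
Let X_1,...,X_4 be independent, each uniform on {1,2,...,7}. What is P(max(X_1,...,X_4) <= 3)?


P(max <= 3) = P(all X_i <= 3) = (P(X_1 <= 3))^4
= (3/7)^4 = 81/2401

81/2401


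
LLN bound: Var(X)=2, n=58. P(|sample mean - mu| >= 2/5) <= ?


Var(Xbar) = Var(X)/n = 2/58
Chebyshev: P(|Xbar-mu| >= 2/5) <= Var(Xbar)/(2/5)^2 = (1/29)/(4/25) = 25/116

25/116


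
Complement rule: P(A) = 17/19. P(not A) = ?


P(A') = 1 - P(A) = 1 - 17/19 = 2/19

2/19


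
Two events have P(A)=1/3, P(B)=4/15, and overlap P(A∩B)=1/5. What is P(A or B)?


P(A∪B) = P(A) + P(B) - P(A∩B)
= 1/3 + 4/15 - 1/5 = 2/5

2/5


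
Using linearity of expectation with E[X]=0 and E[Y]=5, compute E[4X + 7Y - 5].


E[4X + 7Y - 5] = 4*E[X] + 7*E[Y] - 5
= (4)*(0) + (7)*(5) + (-5)
= 0 + 35 - 5 = 30

30


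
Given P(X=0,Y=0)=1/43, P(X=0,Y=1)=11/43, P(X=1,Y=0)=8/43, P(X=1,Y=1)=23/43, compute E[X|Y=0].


P(Y=0) = 9/43
E[X|Y=0] = (0*1 + 1*8)/9 = 8/9

8/9


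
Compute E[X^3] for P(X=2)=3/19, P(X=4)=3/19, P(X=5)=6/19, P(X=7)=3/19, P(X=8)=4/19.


E[X^3] = sum(g(x)*P(x))
= 8*3/19 + 64*3/19 + 125*6/19 + 343*3/19 + 512*4/19
= 4043/19

4043/19


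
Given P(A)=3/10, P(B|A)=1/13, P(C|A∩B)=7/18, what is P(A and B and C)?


P(A∩B∩C) = P(A) * P(B|A) * P(C|A∩B)
= 3/10 * 1/13 * 7/18
= 3/130 * 7/18 = 7/780

7/780


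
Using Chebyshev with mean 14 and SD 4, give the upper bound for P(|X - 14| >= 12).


k = 12/4 = 3
Chebyshev: P(|X-mu| >= k*sigma) <= 1/k^2 = 1/3^2 = 1/9

1/9


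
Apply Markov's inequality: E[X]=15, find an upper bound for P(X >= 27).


Markov: P(X >= a) <= E[X]/a
P(X >= 27) <= 15/27 = 5/9

5/9


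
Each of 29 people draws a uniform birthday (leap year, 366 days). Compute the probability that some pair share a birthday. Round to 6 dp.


P(all different) = prod((366-i)/366 for i=0..28) = 0.320056
P(at least one match) = 1 - 0.320056 = 0.679944

0.679944


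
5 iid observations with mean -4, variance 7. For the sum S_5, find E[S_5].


E[S_n] = n*E[X_1] = 5*-4 = -20

-20


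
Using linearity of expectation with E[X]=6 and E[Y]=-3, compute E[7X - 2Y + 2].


E[7X - 2Y + 2] = 7*E[X] - 2*E[Y] + 2
= (7)*(6) + (-2)*(-3) + (2)
= 42 + 6 + 2 = 50

50


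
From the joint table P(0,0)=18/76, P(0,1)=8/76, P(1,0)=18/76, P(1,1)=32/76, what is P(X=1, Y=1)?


Read from table: P(X=1, Y=1) = 32/76 = 8/19

8/19


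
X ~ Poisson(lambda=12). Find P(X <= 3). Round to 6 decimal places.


P(X<=3) = e^(-12)*12^0/0! + e^(-12)*12^1/1! + e^(-12)*12^2/2! + e^(-12)*12^3/3!
≈ 0.0000061442 + 0.0000737305 + 0.0004423833 + 0.0017695332
= 0.0022917912
≈ 0.002292

0.002292


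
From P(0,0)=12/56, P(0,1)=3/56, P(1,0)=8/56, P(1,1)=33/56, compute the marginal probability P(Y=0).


P(Y=0) = P(0,0)+P(1,0) = 12/56 + 8/56 = 20/56 = 5/14

5/14


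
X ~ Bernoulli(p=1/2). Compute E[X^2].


For Bernoulli: X in {0,1}
E[X^2] = 0^2*(1-1/2) + 1^2*1/2 = 1/2

1/2


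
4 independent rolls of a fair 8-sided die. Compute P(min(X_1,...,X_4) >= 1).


P(min >= 1) = P(all X_i >= 1) = (P(X_1 >= 1))^4
= (8/8)^4 = 1^4 = 1

1


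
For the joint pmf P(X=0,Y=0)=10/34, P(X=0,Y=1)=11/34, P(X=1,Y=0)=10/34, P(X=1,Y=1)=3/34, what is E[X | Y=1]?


P(Y=1) = 14/34
E[X|Y=1] = (0*11 + 1*3)/14 = 3/14

3/14


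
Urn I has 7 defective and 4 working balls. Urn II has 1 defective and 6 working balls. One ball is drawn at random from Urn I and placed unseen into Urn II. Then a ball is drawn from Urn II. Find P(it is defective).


P(transfer defective) = 7/11; P(transfer working) = 4/11
If defective transferred: Urn II has 2 defective of 8, so P(defective|defective moved) = 1/4
If working transferred: Urn II has 1 defective of 8, so P(defective|working moved) = 1/8
By total probability: P(defective) = 7/11*1/4 + 4/11*1/8 = 9/44

9/44


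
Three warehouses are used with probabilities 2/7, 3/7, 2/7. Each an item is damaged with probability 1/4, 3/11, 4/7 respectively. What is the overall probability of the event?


P(A) = P(A|B1)P(B1) + P(A|B2)P(B2) + P(A|B3)P(B3)
= 1/4*2/7 + 3/11*3/7 + 4/7*2/7
= 1/14 + 9/77 + 8/49 = 379/1078

379/1078


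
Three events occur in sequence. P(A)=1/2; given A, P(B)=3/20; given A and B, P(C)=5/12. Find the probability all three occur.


P(A∩B∩C) = P(A) * P(B|A) * P(C|A∩B)
= 1/2 * 3/20 * 5/12
= 3/40 * 5/12 = 1/32

1/32


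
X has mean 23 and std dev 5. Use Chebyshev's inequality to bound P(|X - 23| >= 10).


k = 10/5 = 2
Chebyshev: P(|X-mu| >= k*sigma) <= 1/k^2 = 1/2^2 = 1/4

1/4


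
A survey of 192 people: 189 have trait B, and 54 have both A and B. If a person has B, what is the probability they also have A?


P(A|B) = P(A∩B)/P(B) = (54/192)/(189/192) = 54/189 = 2/7

2/7


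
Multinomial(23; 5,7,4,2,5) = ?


23! = 25852016738884976640000
Denominator: 5!=120 * 7!=5040 * 4!=24 * 2!=2 * 5!=120
Coefficient = 25852016738884976640000 / 3483648000 = 7420961227680

7420961227680


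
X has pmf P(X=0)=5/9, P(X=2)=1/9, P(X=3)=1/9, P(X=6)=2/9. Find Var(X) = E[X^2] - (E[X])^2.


E[X] = 17/9, E[X^2] = 85/9
Var(X) = E[X^2] - (E[X])^2 = 85/9 - (17/9)^2 = 476/81

476/81


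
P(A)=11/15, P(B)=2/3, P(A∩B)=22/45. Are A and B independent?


P(A)*P(B) = 11/15*2/3 = 22/45
P(A∩B) = 22/45, which equals P(A)P(B), so independent

Yes, A and B are independent


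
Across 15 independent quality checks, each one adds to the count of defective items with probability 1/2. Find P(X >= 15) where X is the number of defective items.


P(X>=15) = P(X=15)
= 1/32768
= 1/32768

1/32768
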